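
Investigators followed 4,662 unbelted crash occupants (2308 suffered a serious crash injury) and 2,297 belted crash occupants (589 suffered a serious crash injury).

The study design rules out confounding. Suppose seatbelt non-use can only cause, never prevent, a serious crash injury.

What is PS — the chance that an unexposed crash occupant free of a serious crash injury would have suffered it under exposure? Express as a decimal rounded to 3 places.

p₁ = P(outcome | exposed) = 2308/4662 = 0.49507
p₀ = P(outcome | unexposed) = 589/2297 = 0.25642
Under exogeneity and monotonicity, PS = (p₁ − p₀) / (1 − p₀).
PS = (0.49507 − 0.25642) / (1 − 0.25642) = 0.23865 / 0.74358 ≈ 0.3209

PS ≈ 0.321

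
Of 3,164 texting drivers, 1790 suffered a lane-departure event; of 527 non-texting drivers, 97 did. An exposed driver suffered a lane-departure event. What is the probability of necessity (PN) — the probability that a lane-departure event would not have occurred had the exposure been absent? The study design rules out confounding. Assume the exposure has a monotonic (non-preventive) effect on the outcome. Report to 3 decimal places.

p₁ = P(outcome | exposed) = 1790/3164 = 0.56574
p₀ = P(outcome | unexposed) = 97/527 = 0.18406
Under exogeneity and monotonicity, PN = (p₁ − p₀) / p₁.
PN = (0.56574 − 0.18406) / 0.56574 = 0.38168 / 0.56574 ≈ 0.6747

PN ≈ 0.675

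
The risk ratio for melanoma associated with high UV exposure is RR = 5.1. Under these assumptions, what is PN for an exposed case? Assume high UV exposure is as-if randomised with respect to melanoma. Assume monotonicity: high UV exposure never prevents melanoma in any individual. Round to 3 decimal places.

PN ≈ 0.804

Under exogeneity and monotonicity, PN = (RR − 1) / RR = 1 − 1/RR.
PN = (5.1 − 1) / 5.1 = 4.1 / 5.1 ≈ 0.8039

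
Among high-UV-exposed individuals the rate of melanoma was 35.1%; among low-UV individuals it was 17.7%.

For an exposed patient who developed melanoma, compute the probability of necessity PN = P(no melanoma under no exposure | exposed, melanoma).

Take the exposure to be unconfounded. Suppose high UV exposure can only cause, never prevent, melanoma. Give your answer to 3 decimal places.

p₁ = 0.351, p₀ = 0.177.
Under exogeneity and monotonicity, PN = (p₁ − p₀) / p₁.
PN = (0.351 − 0.177) / 0.351 = 0.174 / 0.351 ≈ 0.4957

PN ≈ 0.496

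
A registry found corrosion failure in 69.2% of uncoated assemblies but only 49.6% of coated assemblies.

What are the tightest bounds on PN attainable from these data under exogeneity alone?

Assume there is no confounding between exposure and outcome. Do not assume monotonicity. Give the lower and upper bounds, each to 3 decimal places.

p₁ = 0.692, p₀ = 0.496.
Under exogeneity alone the bounds on PN are max{0,(p₁−p₀)/p₁} ≤ PN ≤ min{1,(1−p₀)/p₁}.
  lower = (p₁ − p₀)/p₁ = 0.196 / 0.692 ≈ 0.2832
  upper = min{1, (1 − p₀)/p₁} = 0.504 / 0.692 ≈ 0.7283

0.283 ≤ PN ≤ 0.728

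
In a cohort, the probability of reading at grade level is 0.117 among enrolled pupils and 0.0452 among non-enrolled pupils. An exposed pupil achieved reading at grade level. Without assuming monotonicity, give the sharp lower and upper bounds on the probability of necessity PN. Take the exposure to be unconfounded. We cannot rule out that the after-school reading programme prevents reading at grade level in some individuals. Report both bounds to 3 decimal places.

0.614 ≤ PN ≤ 1.000

Let p₁ = 0.117, p₀ = 0.0452.
Under exogeneity alone the bounds on PN are max{0,(p₁−p₀)/p₁} ≤ PN ≤ min{1,(1−p₀)/p₁}.
  lower = (p₁ − p₀)/p₁ = 0.0718 / 0.117 ≈ 0.6137
  upper = min{1, (1 − p₀)/p₁} = 0.9548 / 0.117 ≈ 8.1607 → capped at 1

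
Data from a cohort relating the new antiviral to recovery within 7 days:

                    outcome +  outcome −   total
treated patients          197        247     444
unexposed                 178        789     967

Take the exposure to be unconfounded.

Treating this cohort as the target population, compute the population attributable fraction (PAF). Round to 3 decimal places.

PAF ≈ 0.307

p₁ = P(outcome | exposed) = 197/444 = 0.44369
p₀ = P(outcome | unexposed) = 178/967 = 0.18407
Exposure prevalence π = 444/1411 = 0.31467; overall risk P(Y=1) = 0.26577.
Under exogeneity, PAF = [P(Y=1) − p₀]/P(Y=1).
PAF = (0.26577 − 0.18407) / 0.26577 ≈ 0.3074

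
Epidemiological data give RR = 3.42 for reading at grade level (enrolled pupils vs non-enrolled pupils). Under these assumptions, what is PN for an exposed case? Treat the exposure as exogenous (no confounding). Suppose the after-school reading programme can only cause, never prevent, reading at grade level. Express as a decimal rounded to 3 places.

PN ≈ 0.708

Under exogeneity and monotonicity, PN = (RR − 1) / RR = 1 − 1/RR.
PN = (3.42 − 1) / 3.42 = 2.42 / 3.42 ≈ 0.7076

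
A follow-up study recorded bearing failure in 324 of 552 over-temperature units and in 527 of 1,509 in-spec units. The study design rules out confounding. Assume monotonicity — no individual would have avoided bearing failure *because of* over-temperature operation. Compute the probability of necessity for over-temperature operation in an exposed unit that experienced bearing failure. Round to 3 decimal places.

p₁ = P(outcome | exposed) = 324/552 = 0.58696
p₀ = P(outcome | unexposed) = 527/1509 = 0.34924
Under exogeneity and monotonicity, PN = (p₁ − p₀) / p₁.
PN = (0.58696 − 0.34924) / 0.58696 = 0.23772 / 0.58696 ≈ 0.4050

PN ≈ 0.405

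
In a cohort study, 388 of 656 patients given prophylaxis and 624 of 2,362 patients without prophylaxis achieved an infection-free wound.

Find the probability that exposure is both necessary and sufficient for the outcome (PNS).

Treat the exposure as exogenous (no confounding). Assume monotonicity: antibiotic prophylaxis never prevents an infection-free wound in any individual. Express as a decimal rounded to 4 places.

PNS ≈ 0.3273

p₁ = P(outcome | exposed) = 388/656 = 0.59146
p₀ = P(outcome | unexposed) = 624/2362 = 0.26418
Under exogeneity and monotonicity, PNS = p₁ − p₀.
PNS = 0.59146 − 0.26418 = 0.32728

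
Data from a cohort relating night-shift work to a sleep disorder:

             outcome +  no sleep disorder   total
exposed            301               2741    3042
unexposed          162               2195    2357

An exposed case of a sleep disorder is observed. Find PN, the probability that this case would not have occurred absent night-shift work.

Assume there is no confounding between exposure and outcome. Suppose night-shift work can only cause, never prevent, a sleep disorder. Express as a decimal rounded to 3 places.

PN ≈ 0.305

p₁ = P(outcome | exposed) = 301/3042 = 0.098948
p₀ = P(outcome | unexposed) = 162/2357 = 0.068731
Under exogeneity and monotonicity, PN = (p₁ − p₀)/p₁.
PN = (0.098948 − 0.068731) / 0.098948 ≈ 0.3054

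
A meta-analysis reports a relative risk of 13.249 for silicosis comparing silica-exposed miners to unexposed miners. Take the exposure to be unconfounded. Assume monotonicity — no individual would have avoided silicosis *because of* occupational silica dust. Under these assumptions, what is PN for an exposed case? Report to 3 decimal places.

PN ≈ 0.925

Under exogeneity and monotonicity, PN = (RR − 1) / RR = 1 − 1/RR.
PN = (13.249 − 1) / 13.249 = 12.25 / 13.249 ≈ 0.9245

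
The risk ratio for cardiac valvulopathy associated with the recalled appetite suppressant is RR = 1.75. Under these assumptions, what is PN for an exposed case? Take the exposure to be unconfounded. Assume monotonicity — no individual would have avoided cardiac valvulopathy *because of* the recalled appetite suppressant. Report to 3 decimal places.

Under exogeneity and monotonicity, PN = (RR − 1) / RR = 1 − 1/RR.
PN = (1.75 − 1) / 1.75 = 0.75 / 1.75 ≈ 0.4286

PN ≈ 0.429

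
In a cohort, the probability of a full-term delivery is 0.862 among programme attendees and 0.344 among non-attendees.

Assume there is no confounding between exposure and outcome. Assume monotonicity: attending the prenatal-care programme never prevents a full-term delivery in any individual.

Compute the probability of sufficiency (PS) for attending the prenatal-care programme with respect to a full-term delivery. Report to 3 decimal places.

Let p₁ = 0.862, p₀ = 0.344.
Under exogeneity and monotonicity, PS = (p₁ − p₀) / (1 − p₀).
PS = (0.862 − 0.344) / (1 − 0.344) = 0.518 / 0.656 ≈ 0.7896

PS ≈ 0.790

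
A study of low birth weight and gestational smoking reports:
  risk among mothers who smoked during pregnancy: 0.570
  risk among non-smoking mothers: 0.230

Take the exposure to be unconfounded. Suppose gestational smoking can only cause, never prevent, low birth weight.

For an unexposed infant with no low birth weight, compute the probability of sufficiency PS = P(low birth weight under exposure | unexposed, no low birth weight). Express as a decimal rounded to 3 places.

Let p₁ = 0.57, p₀ = 0.23.
Under exogeneity and monotonicity, PS = (p₁ − p₀) / (1 − p₀).
PS = (0.57 − 0.23) / (1 − 0.23) = 0.34 / 0.77 ≈ 0.4416

PS ≈ 0.442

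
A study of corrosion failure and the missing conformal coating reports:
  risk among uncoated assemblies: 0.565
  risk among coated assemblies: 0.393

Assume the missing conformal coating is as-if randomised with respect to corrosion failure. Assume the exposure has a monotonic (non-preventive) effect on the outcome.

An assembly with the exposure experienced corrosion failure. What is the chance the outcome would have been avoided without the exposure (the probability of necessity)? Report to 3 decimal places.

Let p₁ = 0.565, p₀ = 0.393.
Under exogeneity and monotonicity, PN = (p₁ − p₀) / p₁.
PN = (0.565 − 0.393) / 0.565 = 0.172 / 0.565 ≈ 0.3044

PN ≈ 0.304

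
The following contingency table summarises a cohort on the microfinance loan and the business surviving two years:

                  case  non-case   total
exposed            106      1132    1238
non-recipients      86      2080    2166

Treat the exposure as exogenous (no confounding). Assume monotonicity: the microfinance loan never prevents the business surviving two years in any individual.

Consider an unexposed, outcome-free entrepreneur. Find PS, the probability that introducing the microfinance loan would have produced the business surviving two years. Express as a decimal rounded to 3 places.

PS ≈ 0.048

p₁ = P(outcome | exposed) = 106/1238 = 0.085622
p₀ = P(outcome | unexposed) = 86/2166 = 0.039705
Under exogeneity and monotonicity, PS = (p₁ − p₀)/(1 − p₀).
PS = (0.085622 − 0.039705) / 0.9603 ≈ 0.0478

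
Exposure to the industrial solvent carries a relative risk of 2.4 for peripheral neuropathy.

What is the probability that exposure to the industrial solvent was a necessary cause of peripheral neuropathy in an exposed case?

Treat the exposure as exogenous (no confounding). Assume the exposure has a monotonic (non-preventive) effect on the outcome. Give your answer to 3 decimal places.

PN ≈ 0.583

Under exogeneity and monotonicity, PN = (RR − 1) / RR = 1 − 1/RR.
PN = (2.4 − 1) / 2.4 = 1.4 / 2.4 ≈ 0.5833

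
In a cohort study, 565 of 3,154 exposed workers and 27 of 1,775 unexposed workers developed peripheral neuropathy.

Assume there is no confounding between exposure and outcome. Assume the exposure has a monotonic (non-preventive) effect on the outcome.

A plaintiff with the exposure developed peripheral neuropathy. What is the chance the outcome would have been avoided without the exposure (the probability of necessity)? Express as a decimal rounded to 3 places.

p₁ = P(outcome | exposed) = 565/3154 = 0.17914
p₀ = P(outcome | unexposed) = 27/1775 = 0.015211
Under exogeneity and monotonicity, PN = (p₁ − p₀) / p₁.
PN = (0.17914 − 0.015211) / 0.17914 = 0.16393 / 0.17914 ≈ 0.9151

PN ≈ 0.915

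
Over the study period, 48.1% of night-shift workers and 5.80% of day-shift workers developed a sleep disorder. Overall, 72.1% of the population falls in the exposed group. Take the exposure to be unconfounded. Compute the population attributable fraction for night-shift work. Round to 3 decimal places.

PAF ≈ 0.840

p₁ = 0.481, p₀ = 0.058.
Overall risk P(Y=1) = π·p₁ + (1−π)·p₀ = 0.721×0.481 + 0.279×0.058 = 0.36298.
Under exogeneity, PAF = [P(Y=1) − p₀] / P(Y=1).
PAF = (0.36298 − 0.058) / 0.36298 ≈ 0.8402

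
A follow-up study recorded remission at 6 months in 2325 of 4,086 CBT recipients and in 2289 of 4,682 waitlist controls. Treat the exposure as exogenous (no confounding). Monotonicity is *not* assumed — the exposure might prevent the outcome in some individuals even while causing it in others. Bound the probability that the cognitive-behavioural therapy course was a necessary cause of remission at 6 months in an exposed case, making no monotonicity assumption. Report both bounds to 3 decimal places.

p₁ = P(outcome | exposed) = 2325/4086 = 0.56902
p₀ = P(outcome | unexposed) = 2289/4682 = 0.48889
Under exogeneity alone the bounds on PN are max{0,(p₁−p₀)/p₁} ≤ PN ≤ min{1,(1−p₀)/p₁}.
  lower = (p₁ − p₀)/p₁ = 0.080123 / 0.56902 ≈ 0.1408
  upper = min{1, (1 − p₀)/p₁} = 0.51111 / 0.56902 ≈ 0.8982

0.141 ≤ PN ≤ 0.898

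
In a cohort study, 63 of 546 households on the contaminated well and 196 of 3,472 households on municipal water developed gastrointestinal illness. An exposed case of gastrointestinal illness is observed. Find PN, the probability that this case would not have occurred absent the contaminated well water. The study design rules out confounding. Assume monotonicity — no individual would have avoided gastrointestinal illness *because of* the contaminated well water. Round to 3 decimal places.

p₁ = P(outcome | exposed) = 63/546 = 0.11538
p₀ = P(outcome | unexposed) = 196/3472 = 0.056452
Under exogeneity and monotonicity, PN = (p₁ − p₀) / p₁.
PN = (0.11538 − 0.056452) / 0.11538 = 0.058933 / 0.11538 ≈ 0.5108

PN ≈ 0.511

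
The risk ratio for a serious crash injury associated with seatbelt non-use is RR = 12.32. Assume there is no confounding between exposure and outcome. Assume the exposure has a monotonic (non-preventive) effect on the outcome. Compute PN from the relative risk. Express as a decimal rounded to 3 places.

Under exogeneity and monotonicity, PN = (RR − 1) / RR = 1 − 1/RR.
PN = (12.32 − 1) / 12.32 = 11.32 / 12.32 ≈ 0.9188

PN ≈ 0.919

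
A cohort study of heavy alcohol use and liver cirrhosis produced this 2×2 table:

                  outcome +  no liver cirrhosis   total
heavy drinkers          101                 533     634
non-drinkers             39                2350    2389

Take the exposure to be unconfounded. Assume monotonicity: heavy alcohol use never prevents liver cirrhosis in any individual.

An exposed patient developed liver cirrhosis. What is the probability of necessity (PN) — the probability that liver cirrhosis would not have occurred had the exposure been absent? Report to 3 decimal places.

p₁ = P(outcome | exposed) = 101/634 = 0.15931
p₀ = P(outcome | unexposed) = 39/2389 = 0.016325
Under exogeneity and monotonicity, PN = (p₁ − p₀) / p₁.
PN = (0.15931 − 0.016325) / 0.15931 = 0.14298 / 0.15931 ≈ 0.8975

PN ≈ 0.898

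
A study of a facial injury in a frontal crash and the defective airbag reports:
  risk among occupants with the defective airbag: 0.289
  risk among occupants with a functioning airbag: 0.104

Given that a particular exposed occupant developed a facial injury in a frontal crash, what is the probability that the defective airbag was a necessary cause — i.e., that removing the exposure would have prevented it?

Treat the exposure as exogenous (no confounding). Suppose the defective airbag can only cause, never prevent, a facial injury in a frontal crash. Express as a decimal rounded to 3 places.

PN ≈ 0.640

Let p₁ = 0.289, p₀ = 0.104.
Under exogeneity and monotonicity, PN = (p₁ − p₀) / p₁.
PN = (0.289 − 0.104) / 0.289 = 0.185 / 0.289 ≈ 0.6401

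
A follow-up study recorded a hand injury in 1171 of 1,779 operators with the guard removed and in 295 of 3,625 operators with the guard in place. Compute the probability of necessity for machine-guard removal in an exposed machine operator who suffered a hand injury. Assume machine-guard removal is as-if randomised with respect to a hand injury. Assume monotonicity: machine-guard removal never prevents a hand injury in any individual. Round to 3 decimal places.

PN ≈ 0.876

p₁ = P(outcome | exposed) = 1171/1779 = 0.65823
p₀ = P(outcome | unexposed) = 295/3625 = 0.081379
Under exogeneity and monotonicity, PN = (p₁ − p₀) / p₁.
PN = (0.65823 − 0.081379) / 0.65823 = 0.57686 / 0.65823 ≈ 0.8764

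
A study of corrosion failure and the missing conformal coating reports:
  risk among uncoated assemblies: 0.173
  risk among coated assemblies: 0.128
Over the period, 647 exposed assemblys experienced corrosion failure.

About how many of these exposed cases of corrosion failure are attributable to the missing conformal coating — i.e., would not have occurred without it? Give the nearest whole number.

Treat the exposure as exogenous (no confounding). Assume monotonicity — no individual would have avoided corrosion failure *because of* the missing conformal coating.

Let p₁ = 0.173, p₀ = 0.128.
PN = (p₁ − p₀)/p₁ = (0.173 − 0.128) / 0.173 ≈ 0.26012.
Attributable cases ≈ PN × (exposed cases) = 0.26012 × 647 ≈ 168.29.

about 168 cases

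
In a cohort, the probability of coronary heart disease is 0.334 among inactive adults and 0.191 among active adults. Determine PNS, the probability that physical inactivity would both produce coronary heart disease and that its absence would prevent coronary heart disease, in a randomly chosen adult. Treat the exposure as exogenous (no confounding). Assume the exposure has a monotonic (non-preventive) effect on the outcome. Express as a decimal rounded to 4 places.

PNS ≈ 0.1430

Let p₁ = 0.334, p₀ = 0.191.
Under exogeneity and monotonicity, PNS = p₁ − p₀.
PNS = 0.334 − 0.191 = 0.143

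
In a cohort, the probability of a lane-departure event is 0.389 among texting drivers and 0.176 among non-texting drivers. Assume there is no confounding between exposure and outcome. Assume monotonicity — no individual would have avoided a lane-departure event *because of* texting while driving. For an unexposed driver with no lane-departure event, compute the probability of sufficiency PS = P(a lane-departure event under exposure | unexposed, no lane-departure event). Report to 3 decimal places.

Let p₁ = 0.389, p₀ = 0.176.
Under exogeneity and monotonicity, PS = (p₁ − p₀) / (1 − p₀).
PS = (0.389 − 0.176) / (1 − 0.176) = 0.213 / 0.824 ≈ 0.2585

PS ≈ 0.258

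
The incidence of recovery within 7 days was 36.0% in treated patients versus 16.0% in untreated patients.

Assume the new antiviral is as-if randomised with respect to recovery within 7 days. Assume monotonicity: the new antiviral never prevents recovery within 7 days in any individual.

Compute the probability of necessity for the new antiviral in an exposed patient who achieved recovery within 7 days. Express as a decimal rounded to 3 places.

PN ≈ 0.556

p₁ = 0.36, p₀ = 0.16.
Under exogeneity and monotonicity, PN = (p₁ − p₀) / p₁.
PN = (0.36 − 0.16) / 0.36 = 0.2 / 0.36 ≈ 0.5556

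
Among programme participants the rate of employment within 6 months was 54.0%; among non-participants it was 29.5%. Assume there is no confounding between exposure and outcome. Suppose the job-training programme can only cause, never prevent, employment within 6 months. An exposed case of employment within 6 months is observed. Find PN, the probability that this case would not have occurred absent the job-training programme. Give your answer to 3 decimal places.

PN ≈ 0.454

p₁ = 0.54, p₀ = 0.295.
Under exogeneity and monotonicity, PN = (p₁ − p₀) / p₁.
PN = (0.54 − 0.295) / 0.54 = 0.245 / 0.54 ≈ 0.4537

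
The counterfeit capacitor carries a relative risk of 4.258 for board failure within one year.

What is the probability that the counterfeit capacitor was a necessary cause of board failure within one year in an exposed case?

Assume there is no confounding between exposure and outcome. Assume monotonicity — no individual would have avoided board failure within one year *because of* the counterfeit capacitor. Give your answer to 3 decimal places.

Under exogeneity and monotonicity, PN = (RR − 1) / RR = 1 − 1/RR.
PN = (4.258 − 1) / 4.258 = 3.258 / 4.258 ≈ 0.7651

PN ≈ 0.765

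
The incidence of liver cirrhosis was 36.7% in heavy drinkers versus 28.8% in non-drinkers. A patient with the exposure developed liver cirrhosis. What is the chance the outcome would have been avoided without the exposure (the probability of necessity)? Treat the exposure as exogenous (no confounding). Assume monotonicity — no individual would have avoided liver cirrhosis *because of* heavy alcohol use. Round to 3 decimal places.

PN ≈ 0.215

p₁ = 0.367, p₀ = 0.288.
Under exogeneity and monotonicity, PN = (p₁ − p₀) / p₁.
PN = (0.367 − 0.288) / 0.367 = 0.079 / 0.367 ≈ 0.2153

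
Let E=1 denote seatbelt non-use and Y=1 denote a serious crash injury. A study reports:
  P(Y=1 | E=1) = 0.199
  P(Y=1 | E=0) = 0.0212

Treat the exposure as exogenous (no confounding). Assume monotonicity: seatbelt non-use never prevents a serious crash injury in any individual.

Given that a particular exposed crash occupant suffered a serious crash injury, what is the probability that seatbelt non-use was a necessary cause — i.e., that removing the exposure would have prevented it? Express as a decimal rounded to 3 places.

Let p₁ = 0.199, p₀ = 0.0212.
Under exogeneity and monotonicity, PN = (p₁ − p₀) / p₁.
PN = (0.199 − 0.0212) / 0.199 = 0.1778 / 0.199 ≈ 0.8935

PN ≈ 0.893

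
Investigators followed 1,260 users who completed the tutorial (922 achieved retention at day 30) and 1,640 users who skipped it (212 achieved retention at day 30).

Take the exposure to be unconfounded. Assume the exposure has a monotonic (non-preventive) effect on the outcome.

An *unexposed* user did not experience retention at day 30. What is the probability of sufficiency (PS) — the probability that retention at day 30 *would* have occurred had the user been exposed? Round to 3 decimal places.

p₁ = P(outcome | exposed) = 922/1260 = 0.73175
p₀ = P(outcome | unexposed) = 212/1640 = 0.12927
Under exogeneity and monotonicity, PS = (p₁ − p₀) / (1 − p₀).
PS = (0.73175 − 0.12927) / (1 − 0.12927) = 0.60248 / 0.87073 ≈ 0.6919

PS ≈ 0.692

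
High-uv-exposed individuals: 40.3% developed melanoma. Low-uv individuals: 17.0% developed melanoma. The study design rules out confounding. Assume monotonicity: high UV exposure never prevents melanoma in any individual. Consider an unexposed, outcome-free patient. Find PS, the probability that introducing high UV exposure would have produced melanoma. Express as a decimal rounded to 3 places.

p₁ = 0.403, p₀ = 0.17.
Under exogeneity and monotonicity, PS = (p₁ − p₀) / (1 − p₀).
PS = (0.403 − 0.17) / (1 − 0.17) = 0.233 / 0.83 ≈ 0.2807

PS ≈ 0.281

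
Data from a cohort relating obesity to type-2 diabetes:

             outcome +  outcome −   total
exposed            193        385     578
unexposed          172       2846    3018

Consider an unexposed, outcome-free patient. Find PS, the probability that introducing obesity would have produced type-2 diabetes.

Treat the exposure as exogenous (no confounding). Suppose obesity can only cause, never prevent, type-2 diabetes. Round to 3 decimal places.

PS ≈ 0.294

p₁ = P(outcome | exposed) = 193/578 = 0.33391
p₀ = P(outcome | unexposed) = 172/3018 = 0.056991
Under exogeneity and monotonicity, PS = (p₁ − p₀)/(1 − p₀).
PS = (0.33391 − 0.056991) / 0.94301 ≈ 0.2937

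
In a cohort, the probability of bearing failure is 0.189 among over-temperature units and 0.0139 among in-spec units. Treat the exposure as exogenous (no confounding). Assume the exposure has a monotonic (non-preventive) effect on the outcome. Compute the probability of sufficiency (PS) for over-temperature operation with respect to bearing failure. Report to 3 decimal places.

Let p₁ = 0.189, p₀ = 0.0139.
Under exogeneity and monotonicity, PS = (p₁ − p₀) / (1 − p₀).
PS = (0.189 − 0.0139) / (1 − 0.0139) = 0.1751 / 0.9861 ≈ 0.1776

PS ≈ 0.178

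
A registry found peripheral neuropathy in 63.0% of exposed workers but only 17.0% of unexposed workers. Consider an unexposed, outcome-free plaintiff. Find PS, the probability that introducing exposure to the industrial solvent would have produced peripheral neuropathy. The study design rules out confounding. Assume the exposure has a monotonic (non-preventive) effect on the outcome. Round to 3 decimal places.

p₁ = 0.63, p₀ = 0.17.
Under exogeneity and monotonicity, PS = (p₁ − p₀) / (1 − p₀).
PS = (0.63 − 0.17) / (1 − 0.17) = 0.46 / 0.83 ≈ 0.5542

PS ≈ 0.554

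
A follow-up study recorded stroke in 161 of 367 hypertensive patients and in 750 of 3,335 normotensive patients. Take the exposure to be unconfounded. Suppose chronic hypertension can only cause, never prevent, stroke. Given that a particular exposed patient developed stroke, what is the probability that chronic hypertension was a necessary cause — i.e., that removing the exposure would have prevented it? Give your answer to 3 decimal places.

p₁ = P(outcome | exposed) = 161/367 = 0.43869
p₀ = P(outcome | unexposed) = 750/3335 = 0.22489
Under exogeneity and monotonicity, PN = (p₁ − p₀) / p₁.
PN = (0.43869 − 0.22489) / 0.43869 = 0.2138 / 0.43869 ≈ 0.4874

PN ≈ 0.487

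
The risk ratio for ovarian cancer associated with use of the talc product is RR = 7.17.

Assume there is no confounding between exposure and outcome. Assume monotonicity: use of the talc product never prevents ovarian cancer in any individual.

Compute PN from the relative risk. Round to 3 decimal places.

PN ≈ 0.861

Under exogeneity and monotonicity, PN = (RR − 1) / RR = 1 − 1/RR.
PN = (7.17 − 1) / 7.17 = 6.17 / 7.17 ≈ 0.8605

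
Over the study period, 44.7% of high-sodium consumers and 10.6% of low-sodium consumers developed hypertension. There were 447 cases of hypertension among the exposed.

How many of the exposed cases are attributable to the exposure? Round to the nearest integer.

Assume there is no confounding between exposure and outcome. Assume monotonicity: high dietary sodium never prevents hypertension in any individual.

p₁ = 0.447, p₀ = 0.106.
PN = (p₁ − p₀)/p₁ = (0.447 − 0.106) / 0.447 ≈ 0.76286.
Attributable cases ≈ PN × (exposed cases) = 0.76286 × 447 ≈ 341.00.

about 341 cases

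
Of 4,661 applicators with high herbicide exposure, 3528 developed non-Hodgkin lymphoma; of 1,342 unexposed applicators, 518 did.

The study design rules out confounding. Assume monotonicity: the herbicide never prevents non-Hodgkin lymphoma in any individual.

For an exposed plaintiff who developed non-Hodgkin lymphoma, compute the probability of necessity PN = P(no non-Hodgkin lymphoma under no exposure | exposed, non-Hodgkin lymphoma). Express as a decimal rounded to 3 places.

PN ≈ 0.490

p₁ = P(outcome | exposed) = 3528/4661 = 0.75692
p₀ = P(outcome | unexposed) = 518/1342 = 0.38599
Under exogeneity and monotonicity, PN = (p₁ − p₀) / p₁.
PN = (0.75692 − 0.38599) / 0.75692 = 0.37093 / 0.75692 ≈ 0.4900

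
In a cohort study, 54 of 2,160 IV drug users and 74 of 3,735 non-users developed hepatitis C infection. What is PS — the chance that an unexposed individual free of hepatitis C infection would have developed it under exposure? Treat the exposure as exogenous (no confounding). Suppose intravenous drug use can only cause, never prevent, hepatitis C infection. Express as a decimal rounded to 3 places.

PS ≈ 0.005

p₁ = P(outcome | exposed) = 54/2160 = 0.025
p₀ = P(outcome | unexposed) = 74/3735 = 0.019813
Under exogeneity and monotonicity, PS = (p₁ − p₀) / (1 − p₀).
PS = (0.025 − 0.019813) / (1 − 0.019813) = 0.0051874 / 0.98019 ≈ 0.0053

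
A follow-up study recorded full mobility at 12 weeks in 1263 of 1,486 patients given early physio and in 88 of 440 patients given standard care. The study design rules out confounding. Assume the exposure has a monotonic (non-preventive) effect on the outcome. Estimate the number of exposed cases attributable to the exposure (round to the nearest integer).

p₁ = P(outcome | exposed) = 1263/1486 = 0.84993
p₀ = P(outcome | unexposed) = 88/440 = 0.2
PN = (p₁ − p₀)/p₁ = (0.84993 − 0.2) / 0.84993 ≈ 0.76469.
Attributable cases ≈ PN × (exposed cases) = 0.76469 × 1263 ≈ 965.80.

about 966 cases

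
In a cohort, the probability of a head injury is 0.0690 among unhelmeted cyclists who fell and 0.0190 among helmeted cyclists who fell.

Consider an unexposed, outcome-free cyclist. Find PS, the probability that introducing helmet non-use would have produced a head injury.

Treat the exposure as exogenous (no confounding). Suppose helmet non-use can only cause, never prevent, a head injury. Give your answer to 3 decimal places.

PS ≈ 0.051

Let p₁ = 0.069, p₀ = 0.019.
Under exogeneity and monotonicity, PS = (p₁ − p₀) / (1 − p₀).
PS = (0.069 − 0.019) / (1 − 0.019) = 0.05 / 0.981 ≈ 0.0510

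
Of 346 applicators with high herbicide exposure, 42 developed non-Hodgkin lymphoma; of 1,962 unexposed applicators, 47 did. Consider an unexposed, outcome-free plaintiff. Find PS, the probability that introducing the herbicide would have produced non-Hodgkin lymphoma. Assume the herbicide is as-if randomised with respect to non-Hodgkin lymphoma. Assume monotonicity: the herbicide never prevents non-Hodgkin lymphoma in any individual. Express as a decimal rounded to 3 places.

PS ≈ 0.100

p₁ = P(outcome | exposed) = 42/346 = 0.12139
p₀ = P(outcome | unexposed) = 47/1962 = 0.023955
Under exogeneity and monotonicity, PS = (p₁ − p₀) / (1 − p₀).
PS = (0.12139 − 0.023955) / (1 − 0.023955) = 0.097432 / 0.97604 ≈ 0.0998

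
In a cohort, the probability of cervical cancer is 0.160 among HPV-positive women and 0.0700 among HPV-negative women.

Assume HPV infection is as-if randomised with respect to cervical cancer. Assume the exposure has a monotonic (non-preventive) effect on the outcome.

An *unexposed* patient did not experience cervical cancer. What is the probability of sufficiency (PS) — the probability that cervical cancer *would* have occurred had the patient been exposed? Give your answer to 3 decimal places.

PS ≈ 0.097

Let p₁ = 0.16, p₀ = 0.07.
Under exogeneity and monotonicity, PS = (p₁ − p₀) / (1 − p₀).
PS = (0.16 − 0.07) / (1 − 0.07) = 0.09 / 0.93 ≈ 0.0968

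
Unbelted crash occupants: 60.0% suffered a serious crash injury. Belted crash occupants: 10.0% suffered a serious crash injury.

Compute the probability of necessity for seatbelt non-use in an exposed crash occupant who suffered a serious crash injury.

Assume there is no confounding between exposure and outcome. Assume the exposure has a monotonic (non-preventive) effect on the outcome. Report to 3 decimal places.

PN ≈ 0.833

p₁ = 0.6, p₀ = 0.1.
Under exogeneity and monotonicity, PN = (p₁ − p₀) / p₁.
PN = (0.6 − 0.1) / 0.6 = 0.5 / 0.6 ≈ 0.8333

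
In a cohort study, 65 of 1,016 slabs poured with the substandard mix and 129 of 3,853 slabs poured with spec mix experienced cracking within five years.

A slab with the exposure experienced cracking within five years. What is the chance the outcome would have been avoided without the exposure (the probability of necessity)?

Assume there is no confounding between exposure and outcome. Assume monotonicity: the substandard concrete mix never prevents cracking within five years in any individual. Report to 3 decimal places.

PN ≈ 0.477

p₁ = P(outcome | exposed) = 65/1016 = 0.063976
p₀ = P(outcome | unexposed) = 129/3853 = 0.03348
Under exogeneity and monotonicity, PN = (p₁ − p₀) / p₁.
PN = (0.063976 − 0.03348) / 0.063976 = 0.030496 / 0.063976 ≈ 0.4767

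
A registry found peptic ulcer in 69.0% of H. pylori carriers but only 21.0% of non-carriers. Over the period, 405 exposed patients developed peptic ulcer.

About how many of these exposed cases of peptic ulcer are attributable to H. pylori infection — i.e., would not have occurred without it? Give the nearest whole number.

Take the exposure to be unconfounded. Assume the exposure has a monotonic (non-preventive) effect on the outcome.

p₁ = 0.69, p₀ = 0.21.
PN = (p₁ − p₀)/p₁ = (0.69 − 0.21) / 0.69 ≈ 0.69565.
Attributable cases ≈ PN × (exposed cases) = 0.69565 × 405 ≈ 281.74.

about 282 cases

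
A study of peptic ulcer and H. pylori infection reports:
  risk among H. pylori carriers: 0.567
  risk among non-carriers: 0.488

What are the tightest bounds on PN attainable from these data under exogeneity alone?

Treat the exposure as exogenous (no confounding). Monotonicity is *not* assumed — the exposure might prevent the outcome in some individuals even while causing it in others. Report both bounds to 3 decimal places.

Let p₁ = 0.567, p₀ = 0.488.
Under exogeneity alone the bounds on PN are max{0,(p₁−p₀)/p₁} ≤ PN ≤ min{1,(1−p₀)/p₁}.
  lower = (p₁ − p₀)/p₁ = 0.079 / 0.567 ≈ 0.1393
  upper = min{1, (1 − p₀)/p₁} = 0.512 / 0.567 ≈ 0.9030

0.139 ≤ PN ≤ 0.903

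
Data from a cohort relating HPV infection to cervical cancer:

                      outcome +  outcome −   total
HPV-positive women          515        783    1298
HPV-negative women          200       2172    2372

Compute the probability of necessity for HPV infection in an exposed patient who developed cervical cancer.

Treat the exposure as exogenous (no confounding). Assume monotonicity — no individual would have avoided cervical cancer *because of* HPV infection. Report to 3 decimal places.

p₁ = P(outcome | exposed) = 515/1298 = 0.39676
p₀ = P(outcome | unexposed) = 200/2372 = 0.084317
Under exogeneity and monotonicity, PN = (p₁ − p₀) / p₁.
PN = (0.39676 − 0.084317) / 0.39676 = 0.31245 / 0.39676 ≈ 0.7875

PN ≈ 0.787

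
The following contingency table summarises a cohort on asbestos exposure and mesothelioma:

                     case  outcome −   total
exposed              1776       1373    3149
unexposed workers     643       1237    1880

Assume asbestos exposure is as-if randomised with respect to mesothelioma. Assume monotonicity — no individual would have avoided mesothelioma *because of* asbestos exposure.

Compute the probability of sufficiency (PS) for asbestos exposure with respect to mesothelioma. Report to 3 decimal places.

PS ≈ 0.337

p₁ = P(outcome | exposed) = 1776/3149 = 0.56399
p₀ = P(outcome | unexposed) = 643/1880 = 0.34202
Under exogeneity and monotonicity, PS = (p₁ − p₀)/(1 − p₀).
PS = (0.56399 − 0.34202) / 0.65798 ≈ 0.3373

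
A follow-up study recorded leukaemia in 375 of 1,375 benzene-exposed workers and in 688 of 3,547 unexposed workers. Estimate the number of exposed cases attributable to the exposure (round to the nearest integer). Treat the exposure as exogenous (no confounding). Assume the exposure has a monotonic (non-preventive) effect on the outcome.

p₁ = P(outcome | exposed) = 375/1375 = 0.27273
p₀ = P(outcome | unexposed) = 688/3547 = 0.19397
PN = (p₁ − p₀)/p₁ = (0.27273 − 0.19397) / 0.27273 ≈ 0.28879.
Attributable cases ≈ PN × (exposed cases) = 0.28879 × 375 ≈ 108.30.

about 108 cases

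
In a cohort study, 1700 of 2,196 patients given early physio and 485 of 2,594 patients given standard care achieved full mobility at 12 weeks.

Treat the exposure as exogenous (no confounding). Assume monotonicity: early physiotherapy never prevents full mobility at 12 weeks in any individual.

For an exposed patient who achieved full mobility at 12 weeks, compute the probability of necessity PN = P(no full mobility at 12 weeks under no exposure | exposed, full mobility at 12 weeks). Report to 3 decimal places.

p₁ = P(outcome | exposed) = 1700/2196 = 0.77413
p₀ = P(outcome | unexposed) = 485/2594 = 0.18697
Under exogeneity and monotonicity, PN = (p₁ − p₀) / p₁.
PN = (0.77413 − 0.18697) / 0.77413 = 0.58716 / 0.77413 ≈ 0.7585

PN ≈ 0.758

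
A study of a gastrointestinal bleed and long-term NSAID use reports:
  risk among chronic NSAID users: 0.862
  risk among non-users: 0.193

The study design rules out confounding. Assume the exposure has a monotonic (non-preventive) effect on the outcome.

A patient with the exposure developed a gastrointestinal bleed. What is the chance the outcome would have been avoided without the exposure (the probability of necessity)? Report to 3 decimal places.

Let p₁ = 0.862, p₀ = 0.193.
Under exogeneity and monotonicity, PN = (p₁ − p₀) / p₁.
PN = (0.862 − 0.193) / 0.862 = 0.669 / 0.862 ≈ 0.7761

PN ≈ 0.776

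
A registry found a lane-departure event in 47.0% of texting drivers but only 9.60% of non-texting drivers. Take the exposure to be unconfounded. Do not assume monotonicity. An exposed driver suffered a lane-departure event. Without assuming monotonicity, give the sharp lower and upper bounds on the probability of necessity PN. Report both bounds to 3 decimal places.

0.796 ≤ PN ≤ 1.000

p₁ = 0.47, p₀ = 0.096.
Under exogeneity alone the bounds on PN are max{0,(p₁−p₀)/p₁} ≤ PN ≤ min{1,(1−p₀)/p₁}.
  lower = (p₁ − p₀)/p₁ = 0.374 / 0.47 ≈ 0.7957
  upper = min{1, (1 − p₀)/p₁} = 0.904 / 0.47 ≈ 1.9234 → capped at 1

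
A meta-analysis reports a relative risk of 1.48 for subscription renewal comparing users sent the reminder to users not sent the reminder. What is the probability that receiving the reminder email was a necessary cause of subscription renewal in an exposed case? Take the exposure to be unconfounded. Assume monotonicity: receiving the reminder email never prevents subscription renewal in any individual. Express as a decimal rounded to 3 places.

PN ≈ 0.324

Under exogeneity and monotonicity, PN = (RR − 1) / RR = 1 − 1/RR.
PN = (1.48 − 1) / 1.48 = 0.48 / 1.48 ≈ 0.3243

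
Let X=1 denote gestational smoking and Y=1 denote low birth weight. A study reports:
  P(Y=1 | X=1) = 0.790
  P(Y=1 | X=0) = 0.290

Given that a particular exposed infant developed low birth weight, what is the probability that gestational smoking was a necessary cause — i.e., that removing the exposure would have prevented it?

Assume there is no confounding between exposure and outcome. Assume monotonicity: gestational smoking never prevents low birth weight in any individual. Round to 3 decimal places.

Let p₁ = 0.79, p₀ = 0.29.
Under exogeneity and monotonicity, PN = (p₁ − p₀) / p₁.
PN = (0.79 − 0.29) / 0.79 = 0.5 / 0.79 ≈ 0.6329

PN ≈ 0.633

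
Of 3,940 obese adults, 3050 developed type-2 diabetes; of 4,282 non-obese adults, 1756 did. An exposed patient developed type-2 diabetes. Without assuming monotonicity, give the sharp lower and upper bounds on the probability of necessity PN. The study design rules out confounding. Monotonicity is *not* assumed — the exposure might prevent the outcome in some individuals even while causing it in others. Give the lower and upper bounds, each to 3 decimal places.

p₁ = P(outcome | exposed) = 3050/3940 = 0.77411
p₀ = P(outcome | unexposed) = 1756/4282 = 0.41009
Under exogeneity alone the bounds on PN are max{0,(p₁−p₀)/p₁} ≤ PN ≤ min{1,(1−p₀)/p₁}.
  lower = (p₁ − p₀)/p₁ = 0.36402 / 0.77411 ≈ 0.4702
  upper = min{1, (1 − p₀)/p₁} = 0.58991 / 0.77411 ≈ 0.7620

0.470 ≤ PN ≤ 0.762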